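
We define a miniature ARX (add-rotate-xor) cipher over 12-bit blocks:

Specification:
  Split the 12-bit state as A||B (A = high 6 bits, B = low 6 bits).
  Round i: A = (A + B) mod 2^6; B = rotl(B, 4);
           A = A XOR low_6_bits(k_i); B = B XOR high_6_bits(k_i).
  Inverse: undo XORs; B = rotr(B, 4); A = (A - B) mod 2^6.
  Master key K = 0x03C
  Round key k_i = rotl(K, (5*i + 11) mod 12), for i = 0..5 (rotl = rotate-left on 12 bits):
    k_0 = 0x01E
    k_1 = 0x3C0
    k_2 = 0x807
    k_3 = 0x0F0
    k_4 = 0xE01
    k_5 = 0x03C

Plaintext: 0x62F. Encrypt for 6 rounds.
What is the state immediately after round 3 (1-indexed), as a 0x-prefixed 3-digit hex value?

0x0BC

s_0 = plaintext = 0x62F
s_1 = Round(s_0, k_0) = 0x67B
s_2 = Round(s_1, k_1) = 0x531
s_3 = Round(s_2, k_2) = 0x0BC
s_4 = Round(s_3, k_3) = 0x38C
s_5 = Round(s_4, k_4) = 0x6FB
s_6 = Round(s_5, k_5) = 0xABE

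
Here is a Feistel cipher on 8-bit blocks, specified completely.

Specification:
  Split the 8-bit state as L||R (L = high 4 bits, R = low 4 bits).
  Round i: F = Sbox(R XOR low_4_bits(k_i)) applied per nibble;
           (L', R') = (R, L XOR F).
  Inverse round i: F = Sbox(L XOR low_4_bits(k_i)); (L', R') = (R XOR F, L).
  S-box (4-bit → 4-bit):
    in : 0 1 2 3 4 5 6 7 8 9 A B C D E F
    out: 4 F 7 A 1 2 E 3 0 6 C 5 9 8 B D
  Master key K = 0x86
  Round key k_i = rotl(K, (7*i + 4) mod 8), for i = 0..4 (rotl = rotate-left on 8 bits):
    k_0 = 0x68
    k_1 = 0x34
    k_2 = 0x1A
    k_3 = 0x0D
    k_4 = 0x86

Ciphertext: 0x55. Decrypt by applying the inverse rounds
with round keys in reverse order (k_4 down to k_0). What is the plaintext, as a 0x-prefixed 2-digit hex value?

s_0 = ciphertext = 0x55
s_1 = InvRound(s_0, k_4) = 0xF5
s_2 = InvRound(s_1, k_3) = 0x2F
s_3 = InvRound(s_2, k_2) = 0xF2
s_4 = InvRound(s_3, k_1) = 0x7F
s_5 = InvRound(s_4, k_0) = 0x27

0x27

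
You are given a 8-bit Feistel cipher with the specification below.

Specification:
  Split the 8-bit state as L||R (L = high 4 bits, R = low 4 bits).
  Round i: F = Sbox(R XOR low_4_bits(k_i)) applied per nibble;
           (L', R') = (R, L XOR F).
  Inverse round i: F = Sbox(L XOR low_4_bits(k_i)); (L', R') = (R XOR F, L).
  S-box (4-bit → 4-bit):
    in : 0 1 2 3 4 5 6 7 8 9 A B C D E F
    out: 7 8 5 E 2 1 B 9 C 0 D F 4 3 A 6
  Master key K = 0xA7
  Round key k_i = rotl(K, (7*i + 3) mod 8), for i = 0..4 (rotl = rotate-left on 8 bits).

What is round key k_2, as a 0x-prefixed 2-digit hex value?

0x4F

K = 0xA7
k_0 = rotl(K, (7*0+3) mod 8) = rotl(K, 3) = 0x3D
k_1 = rotl(K, (7*1+3) mod 8) = rotl(K, 2) = 0x9E
k_2 = rotl(K, (7*2+3) mod 8) = rotl(K, 1) = 0x4F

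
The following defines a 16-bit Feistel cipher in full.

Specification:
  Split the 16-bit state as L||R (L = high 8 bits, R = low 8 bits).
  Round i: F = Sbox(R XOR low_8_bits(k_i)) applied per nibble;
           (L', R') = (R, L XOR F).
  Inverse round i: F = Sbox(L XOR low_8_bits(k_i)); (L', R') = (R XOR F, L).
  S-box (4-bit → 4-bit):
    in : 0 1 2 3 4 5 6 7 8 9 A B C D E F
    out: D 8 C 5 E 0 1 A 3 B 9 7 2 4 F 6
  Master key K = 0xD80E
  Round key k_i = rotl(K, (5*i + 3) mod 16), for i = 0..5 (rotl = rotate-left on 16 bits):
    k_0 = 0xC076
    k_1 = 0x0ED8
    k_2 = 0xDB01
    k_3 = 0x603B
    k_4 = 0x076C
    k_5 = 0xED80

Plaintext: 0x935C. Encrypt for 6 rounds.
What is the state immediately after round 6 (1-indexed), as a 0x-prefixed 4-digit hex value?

s_0 = plaintext = 0x935C
s_1 = Round(s_0, k_0) = 0x5C5A
s_2 = Round(s_1, k_1) = 0x5A60
s_3 = Round(s_2, k_2) = 0x6042
s_4 = Round(s_3, k_3) = 0x42CB
s_5 = Round(s_4, k_4) = 0xCBD8
s_6 = Round(s_5, k_5) = 0xD8C8

0xD8C8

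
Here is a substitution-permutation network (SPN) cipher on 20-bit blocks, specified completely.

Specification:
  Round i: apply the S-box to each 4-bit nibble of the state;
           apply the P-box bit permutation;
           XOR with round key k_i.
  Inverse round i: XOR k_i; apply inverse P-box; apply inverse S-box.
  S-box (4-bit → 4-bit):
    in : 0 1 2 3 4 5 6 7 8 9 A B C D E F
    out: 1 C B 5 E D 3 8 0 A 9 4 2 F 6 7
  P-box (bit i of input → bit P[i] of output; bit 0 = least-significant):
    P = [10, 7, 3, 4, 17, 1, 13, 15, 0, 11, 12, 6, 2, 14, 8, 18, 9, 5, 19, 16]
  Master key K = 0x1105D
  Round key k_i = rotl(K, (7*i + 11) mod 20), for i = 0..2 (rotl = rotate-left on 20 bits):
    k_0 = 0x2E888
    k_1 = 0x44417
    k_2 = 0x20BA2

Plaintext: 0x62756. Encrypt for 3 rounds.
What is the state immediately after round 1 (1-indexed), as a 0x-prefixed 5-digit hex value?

0x40E6C

s_0 = plaintext = 0x62756
s_1 = Round(s_0, k_0) = 0x40E6C
s_2 = Round(s_1, k_1) = 0xF5CB1
s_3 = Round(s_2, k_2) = 0xE209E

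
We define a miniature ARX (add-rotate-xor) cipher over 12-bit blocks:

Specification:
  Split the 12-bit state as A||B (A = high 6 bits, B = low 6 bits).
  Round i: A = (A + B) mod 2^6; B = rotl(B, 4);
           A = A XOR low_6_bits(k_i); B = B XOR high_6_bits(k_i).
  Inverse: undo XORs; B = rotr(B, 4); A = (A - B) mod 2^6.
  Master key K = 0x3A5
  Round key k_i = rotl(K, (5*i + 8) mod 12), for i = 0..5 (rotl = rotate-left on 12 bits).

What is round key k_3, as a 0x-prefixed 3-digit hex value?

K = 0x3A5
k_0 = rotl(K, (5*0+8) mod 12) = rotl(K, 8) = 0x53A
k_1 = rotl(K, (5*1+8) mod 12) = rotl(K, 1) = 0x74A
k_2 = rotl(K, (5*2+8) mod 12) = rotl(K, 6) = 0x94E
k_3 = rotl(K, (5*3+8) mod 12) = rotl(K, 11) = 0x9D2

0x9D2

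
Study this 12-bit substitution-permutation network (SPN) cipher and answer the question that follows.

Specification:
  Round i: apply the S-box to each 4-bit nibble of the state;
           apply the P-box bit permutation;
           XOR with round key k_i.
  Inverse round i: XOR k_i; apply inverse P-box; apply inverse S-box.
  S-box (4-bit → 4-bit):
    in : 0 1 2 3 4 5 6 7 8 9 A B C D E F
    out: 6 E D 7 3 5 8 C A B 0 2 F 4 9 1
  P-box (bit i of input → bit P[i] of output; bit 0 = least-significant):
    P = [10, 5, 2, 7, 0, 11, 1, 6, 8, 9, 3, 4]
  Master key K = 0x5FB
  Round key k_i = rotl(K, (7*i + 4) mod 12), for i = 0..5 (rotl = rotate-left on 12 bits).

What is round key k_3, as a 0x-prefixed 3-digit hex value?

K = 0x5FB
k_0 = rotl(K, (7*0+4) mod 12) = rotl(K, 4) = 0xFB5
k_1 = rotl(K, (7*1+4) mod 12) = rotl(K, 11) = 0xAFD
k_2 = rotl(K, (7*2+4) mod 12) = rotl(K, 6) = 0xED7
k_3 = rotl(K, (7*3+4) mod 12) = rotl(K, 1) = 0xBF6

0xBF6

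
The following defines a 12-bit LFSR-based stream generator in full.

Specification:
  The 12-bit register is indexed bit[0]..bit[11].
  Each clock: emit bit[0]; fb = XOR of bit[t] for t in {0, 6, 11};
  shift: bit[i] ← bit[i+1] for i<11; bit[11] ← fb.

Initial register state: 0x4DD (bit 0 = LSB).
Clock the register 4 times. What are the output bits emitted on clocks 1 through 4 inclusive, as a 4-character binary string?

reg_0 = 0x4DD
clock 1: out=1, reg = 0x26E
clock 2: out=0, reg = 0x937
clock 3: out=1, reg = 0x49B
clock 4: out=1, reg = 0xA4D

1011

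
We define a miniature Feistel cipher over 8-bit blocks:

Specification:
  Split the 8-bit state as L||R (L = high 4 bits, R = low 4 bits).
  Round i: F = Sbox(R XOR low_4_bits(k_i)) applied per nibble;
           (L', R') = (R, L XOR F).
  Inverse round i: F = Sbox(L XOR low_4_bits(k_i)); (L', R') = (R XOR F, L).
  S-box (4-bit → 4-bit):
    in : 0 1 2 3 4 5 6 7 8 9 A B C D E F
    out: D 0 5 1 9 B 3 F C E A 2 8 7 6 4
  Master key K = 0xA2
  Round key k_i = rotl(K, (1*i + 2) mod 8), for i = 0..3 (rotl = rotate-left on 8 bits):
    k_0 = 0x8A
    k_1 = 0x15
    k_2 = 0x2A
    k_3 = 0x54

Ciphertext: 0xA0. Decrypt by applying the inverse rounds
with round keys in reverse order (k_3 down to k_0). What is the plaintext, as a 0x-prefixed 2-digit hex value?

0x39

s_0 = ciphertext = 0xA0
s_1 = InvRound(s_0, k_3) = 0x6A
s_2 = InvRound(s_1, k_2) = 0x26
s_3 = InvRound(s_2, k_1) = 0x92
s_4 = InvRound(s_3, k_0) = 0x39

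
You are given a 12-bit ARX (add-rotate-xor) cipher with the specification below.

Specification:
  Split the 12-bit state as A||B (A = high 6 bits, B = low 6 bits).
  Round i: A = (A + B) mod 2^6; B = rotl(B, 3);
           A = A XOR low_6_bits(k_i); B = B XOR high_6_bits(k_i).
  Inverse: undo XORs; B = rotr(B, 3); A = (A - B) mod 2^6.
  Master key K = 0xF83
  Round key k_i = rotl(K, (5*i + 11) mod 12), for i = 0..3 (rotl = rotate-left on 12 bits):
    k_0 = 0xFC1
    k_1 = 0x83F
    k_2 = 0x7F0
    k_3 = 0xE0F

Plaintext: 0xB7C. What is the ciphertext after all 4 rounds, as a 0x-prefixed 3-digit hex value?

0x6A0

s_0 = plaintext = 0xB7C
s_1 = Round(s_0, k_0) = 0xA18
s_2 = Round(s_1, k_1) = 0xFE3
s_3 = Round(s_2, k_2) = 0x483
s_4 = Round(s_3, k_3) = 0x6A0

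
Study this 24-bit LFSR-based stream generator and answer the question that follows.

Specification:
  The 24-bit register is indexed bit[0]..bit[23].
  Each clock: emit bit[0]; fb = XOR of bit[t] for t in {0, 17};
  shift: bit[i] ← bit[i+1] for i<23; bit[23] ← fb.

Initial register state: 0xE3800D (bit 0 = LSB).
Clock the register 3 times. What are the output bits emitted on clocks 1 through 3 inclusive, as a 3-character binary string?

101

reg_0 = 0xE3800D
clock 1: out=1, reg = 0x71C006
clock 2: out=0, reg = 0x38E003
clock 3: out=1, reg = 0x9C7001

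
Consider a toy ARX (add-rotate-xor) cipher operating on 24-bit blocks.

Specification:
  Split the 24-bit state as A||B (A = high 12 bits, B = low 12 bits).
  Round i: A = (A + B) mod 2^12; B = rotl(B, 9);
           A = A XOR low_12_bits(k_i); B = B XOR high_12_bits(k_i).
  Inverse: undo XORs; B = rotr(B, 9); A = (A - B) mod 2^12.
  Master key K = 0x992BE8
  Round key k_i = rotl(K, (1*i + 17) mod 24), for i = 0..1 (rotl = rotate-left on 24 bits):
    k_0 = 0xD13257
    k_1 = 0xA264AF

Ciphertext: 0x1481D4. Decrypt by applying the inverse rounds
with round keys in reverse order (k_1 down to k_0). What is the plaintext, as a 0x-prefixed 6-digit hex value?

0xFD4431

s_0 = ciphertext = 0x1481D4
s_1 = InvRound(s_0, k_1) = 0x652F95
s_2 = InvRound(s_1, k_0) = 0xFD4431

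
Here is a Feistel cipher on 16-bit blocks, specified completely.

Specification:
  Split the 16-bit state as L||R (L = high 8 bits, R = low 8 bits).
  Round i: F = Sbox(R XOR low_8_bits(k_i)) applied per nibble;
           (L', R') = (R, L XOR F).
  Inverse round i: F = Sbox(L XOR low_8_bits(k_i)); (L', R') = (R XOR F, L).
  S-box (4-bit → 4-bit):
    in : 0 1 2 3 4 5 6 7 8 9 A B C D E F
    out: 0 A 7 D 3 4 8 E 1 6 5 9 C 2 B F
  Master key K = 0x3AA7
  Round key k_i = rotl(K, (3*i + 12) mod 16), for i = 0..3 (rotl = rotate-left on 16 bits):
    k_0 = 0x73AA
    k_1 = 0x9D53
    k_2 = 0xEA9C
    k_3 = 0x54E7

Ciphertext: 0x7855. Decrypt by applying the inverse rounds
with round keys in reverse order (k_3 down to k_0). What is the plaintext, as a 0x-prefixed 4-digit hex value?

s_0 = ciphertext = 0x7855
s_1 = InvRound(s_0, k_3) = 0x3A78
s_2 = InvRound(s_1, k_2) = 0x203A
s_3 = InvRound(s_2, k_1) = 0xD720
s_4 = InvRound(s_3, k_0) = 0xC2D7

0xC2D7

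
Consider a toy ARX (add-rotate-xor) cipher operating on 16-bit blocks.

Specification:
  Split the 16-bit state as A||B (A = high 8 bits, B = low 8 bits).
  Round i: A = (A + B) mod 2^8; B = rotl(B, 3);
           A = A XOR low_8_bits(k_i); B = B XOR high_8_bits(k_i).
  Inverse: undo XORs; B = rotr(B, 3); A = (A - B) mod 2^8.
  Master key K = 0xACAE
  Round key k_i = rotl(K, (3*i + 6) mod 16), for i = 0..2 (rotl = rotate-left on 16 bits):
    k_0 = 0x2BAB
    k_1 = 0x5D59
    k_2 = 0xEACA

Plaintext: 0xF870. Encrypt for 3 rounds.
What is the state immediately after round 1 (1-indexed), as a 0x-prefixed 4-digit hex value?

s_0 = plaintext = 0xF870
s_1 = Round(s_0, k_0) = 0xC3A8
s_2 = Round(s_1, k_1) = 0x3218
s_3 = Round(s_2, k_2) = 0x802A

0xC3A8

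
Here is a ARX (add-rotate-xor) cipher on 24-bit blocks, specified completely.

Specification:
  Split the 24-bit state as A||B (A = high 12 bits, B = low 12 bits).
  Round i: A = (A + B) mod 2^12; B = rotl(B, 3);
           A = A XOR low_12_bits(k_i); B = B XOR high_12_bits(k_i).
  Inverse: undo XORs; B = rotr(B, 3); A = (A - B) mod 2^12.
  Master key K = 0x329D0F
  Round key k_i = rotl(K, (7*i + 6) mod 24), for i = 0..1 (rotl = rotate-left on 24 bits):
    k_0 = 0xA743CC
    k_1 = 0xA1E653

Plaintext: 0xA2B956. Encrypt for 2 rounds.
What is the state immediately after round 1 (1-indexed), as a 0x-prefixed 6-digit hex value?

s_0 = plaintext = 0xA2B956
s_1 = Round(s_0, k_0) = 0x04D0C0
s_2 = Round(s_1, k_1) = 0x75EC1E

0x04D0C0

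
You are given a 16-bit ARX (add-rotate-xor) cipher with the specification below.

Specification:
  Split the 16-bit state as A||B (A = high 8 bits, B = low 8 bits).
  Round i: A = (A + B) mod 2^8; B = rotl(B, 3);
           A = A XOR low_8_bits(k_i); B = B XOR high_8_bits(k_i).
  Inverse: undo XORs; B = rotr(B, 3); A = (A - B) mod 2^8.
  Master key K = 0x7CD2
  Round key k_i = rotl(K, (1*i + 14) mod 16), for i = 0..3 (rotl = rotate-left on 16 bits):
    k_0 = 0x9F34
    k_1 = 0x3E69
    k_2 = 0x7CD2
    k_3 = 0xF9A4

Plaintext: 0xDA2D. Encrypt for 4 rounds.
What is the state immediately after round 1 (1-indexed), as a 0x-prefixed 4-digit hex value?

0x33F6

s_0 = plaintext = 0xDA2D
s_1 = Round(s_0, k_0) = 0x33F6
s_2 = Round(s_1, k_1) = 0x4089
s_3 = Round(s_2, k_2) = 0x1B30
s_4 = Round(s_3, k_3) = 0xEF78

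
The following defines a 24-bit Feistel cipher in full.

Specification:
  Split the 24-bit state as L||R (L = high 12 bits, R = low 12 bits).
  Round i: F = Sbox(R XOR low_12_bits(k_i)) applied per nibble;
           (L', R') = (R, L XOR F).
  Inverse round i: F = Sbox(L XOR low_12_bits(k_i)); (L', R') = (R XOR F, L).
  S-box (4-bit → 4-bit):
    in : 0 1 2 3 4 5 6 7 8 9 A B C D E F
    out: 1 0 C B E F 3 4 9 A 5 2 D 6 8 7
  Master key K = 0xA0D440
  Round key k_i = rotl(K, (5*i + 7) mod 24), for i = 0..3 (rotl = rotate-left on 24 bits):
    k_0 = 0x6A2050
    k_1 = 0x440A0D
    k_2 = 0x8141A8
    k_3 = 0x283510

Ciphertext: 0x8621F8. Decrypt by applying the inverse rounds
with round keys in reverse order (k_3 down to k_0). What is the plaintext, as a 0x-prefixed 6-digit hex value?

0xF06788

s_0 = ciphertext = 0x8621F8
s_1 = InvRound(s_0, k_3) = 0x7B4862
s_2 = InvRound(s_1, k_2) = 0xB6F7B4
s_3 = InvRound(s_2, k_1) = 0x788B6F
s_4 = InvRound(s_3, k_0) = 0xF06788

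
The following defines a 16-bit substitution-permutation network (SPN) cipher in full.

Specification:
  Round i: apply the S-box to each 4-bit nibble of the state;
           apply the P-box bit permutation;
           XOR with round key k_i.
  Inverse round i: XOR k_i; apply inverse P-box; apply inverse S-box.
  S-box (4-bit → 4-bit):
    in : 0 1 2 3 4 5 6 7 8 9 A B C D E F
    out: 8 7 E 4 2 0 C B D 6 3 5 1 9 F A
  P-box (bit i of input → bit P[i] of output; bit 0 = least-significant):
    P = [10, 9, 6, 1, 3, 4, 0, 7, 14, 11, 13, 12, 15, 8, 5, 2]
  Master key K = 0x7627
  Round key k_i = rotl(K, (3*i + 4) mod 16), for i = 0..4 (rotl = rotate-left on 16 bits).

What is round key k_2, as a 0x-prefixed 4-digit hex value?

K = 0x7627
k_0 = rotl(K, (3*0+4) mod 16) = rotl(K, 4) = 0x6277
k_1 = rotl(K, (3*1+4) mod 16) = rotl(K, 7) = 0x13BB
k_2 = rotl(K, (3*2+4) mod 16) = rotl(K, 10) = 0x9DD8

0x9DD8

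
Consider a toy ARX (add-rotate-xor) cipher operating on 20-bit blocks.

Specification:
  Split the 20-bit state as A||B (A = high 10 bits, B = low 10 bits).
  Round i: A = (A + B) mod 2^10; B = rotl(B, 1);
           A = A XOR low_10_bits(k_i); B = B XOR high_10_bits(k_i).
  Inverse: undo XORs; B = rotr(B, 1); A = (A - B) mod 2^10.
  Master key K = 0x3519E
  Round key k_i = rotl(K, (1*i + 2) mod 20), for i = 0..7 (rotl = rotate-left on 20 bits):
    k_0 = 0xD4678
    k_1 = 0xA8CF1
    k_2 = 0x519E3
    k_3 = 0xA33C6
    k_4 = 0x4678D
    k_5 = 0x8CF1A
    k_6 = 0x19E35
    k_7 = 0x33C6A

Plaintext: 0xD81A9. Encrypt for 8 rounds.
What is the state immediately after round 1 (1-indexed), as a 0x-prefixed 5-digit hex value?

s_0 = plaintext = 0xD81A9
s_1 = Round(s_0, k_0) = 0xDC403
s_2 = Round(s_1, k_1) = 0xE16A5
s_3 = Round(s_2, k_2) = 0xF240D
s_4 = Round(s_3, k_3) = 0x04296
s_5 = Round(s_4, k_4) = 0x4AC34
s_6 = Round(s_5, k_5) = 0x9165B
s_7 = Round(s_6, k_6) = 0xA54D0
s_8 = Round(s_7, k_7) = 0xC3D6F

0xDC403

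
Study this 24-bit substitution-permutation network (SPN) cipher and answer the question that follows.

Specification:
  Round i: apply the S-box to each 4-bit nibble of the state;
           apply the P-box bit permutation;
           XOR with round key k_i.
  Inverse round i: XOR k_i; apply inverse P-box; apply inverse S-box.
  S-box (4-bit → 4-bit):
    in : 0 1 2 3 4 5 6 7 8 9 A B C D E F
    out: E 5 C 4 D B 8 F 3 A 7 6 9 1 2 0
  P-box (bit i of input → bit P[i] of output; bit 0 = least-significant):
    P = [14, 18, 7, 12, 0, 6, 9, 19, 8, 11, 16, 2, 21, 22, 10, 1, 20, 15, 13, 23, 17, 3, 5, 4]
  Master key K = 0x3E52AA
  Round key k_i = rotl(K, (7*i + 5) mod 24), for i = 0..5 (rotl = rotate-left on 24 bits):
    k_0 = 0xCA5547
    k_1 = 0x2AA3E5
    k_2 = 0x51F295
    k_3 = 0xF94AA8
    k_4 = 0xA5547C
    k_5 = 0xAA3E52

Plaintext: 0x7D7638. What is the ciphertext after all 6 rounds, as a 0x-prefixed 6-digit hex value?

0x37C7B2

s_0 = plaintext = 0x7D7638
s_1 = Round(s_0, k_0) = 0xBC1379
s_2 = Round(s_1, k_1) = 0x97B58C
s_3 = Round(s_2, k_2) = 0x810FC8
s_4 = Round(s_3, k_3) = 0xA72EA3
s_5 = Round(s_4, k_4) = 0x37FA97
s_6 = Round(s_5, k_5) = 0x37C7B2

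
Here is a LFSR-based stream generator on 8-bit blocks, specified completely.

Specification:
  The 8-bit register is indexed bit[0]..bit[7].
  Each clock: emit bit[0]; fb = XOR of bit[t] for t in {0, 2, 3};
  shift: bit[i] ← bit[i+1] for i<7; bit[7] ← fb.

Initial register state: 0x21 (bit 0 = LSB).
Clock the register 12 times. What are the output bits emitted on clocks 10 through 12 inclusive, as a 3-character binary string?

reg_0 = 0x21
clock 1: out=1, reg = 0x90
clock 2: out=0, reg = 0x48
clock 3: out=0, reg = 0xA4
clock 4: out=0, reg = 0xD2
clock 5: out=0, reg = 0x69
clock 6: out=1, reg = 0x34
clock 7: out=0, reg = 0x9A
clock 8: out=0, reg = 0xCD
clock 9: out=1, reg = 0xE6
clock 10: out=0, reg = 0xF3
clock 11: out=1, reg = 0xF9
clock 12: out=1, reg = 0x7C

011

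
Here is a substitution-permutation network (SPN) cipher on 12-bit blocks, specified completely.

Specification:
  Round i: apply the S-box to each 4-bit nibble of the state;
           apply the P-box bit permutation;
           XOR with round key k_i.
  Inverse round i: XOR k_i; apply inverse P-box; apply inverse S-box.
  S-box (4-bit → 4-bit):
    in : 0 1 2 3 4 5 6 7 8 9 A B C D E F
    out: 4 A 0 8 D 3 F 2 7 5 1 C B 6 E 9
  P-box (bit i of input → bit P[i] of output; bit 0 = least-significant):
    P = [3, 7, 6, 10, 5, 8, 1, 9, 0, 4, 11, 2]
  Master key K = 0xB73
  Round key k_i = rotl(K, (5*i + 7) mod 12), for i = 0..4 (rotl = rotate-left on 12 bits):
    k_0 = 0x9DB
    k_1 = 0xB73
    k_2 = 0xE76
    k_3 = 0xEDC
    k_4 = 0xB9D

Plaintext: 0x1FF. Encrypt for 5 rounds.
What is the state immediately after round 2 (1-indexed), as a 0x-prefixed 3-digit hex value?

s_0 = plaintext = 0x1FF
s_1 = Round(s_0, k_0) = 0xFE7
s_2 = Round(s_1, k_1) = 0x8F4
s_3 = Round(s_2, k_2) = 0x00F
s_4 = Round(s_3, k_3) = 0x2D6
s_5 = Round(s_4, k_4) = 0xE57

0x8F4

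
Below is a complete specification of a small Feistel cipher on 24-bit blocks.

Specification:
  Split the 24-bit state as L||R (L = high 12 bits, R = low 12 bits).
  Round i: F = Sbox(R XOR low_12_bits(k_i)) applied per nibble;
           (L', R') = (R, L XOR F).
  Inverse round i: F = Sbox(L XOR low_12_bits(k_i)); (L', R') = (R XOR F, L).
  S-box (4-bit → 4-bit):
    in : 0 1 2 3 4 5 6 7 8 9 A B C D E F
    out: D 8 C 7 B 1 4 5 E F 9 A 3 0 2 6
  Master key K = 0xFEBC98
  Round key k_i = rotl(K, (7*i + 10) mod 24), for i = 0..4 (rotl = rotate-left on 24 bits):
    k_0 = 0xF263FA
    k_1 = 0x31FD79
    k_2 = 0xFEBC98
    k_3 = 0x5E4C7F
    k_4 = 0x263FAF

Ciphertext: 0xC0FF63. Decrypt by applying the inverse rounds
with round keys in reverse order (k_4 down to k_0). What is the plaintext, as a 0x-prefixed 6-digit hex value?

0xE291EF

s_0 = ciphertext = 0xC0FF63
s_1 = InvRound(s_0, k_4) = 0x8FEC0F
s_2 = InvRound(s_1, k_3) = 0x7E78FE
s_3 = InvRound(s_2, k_2) = 0x2A87E7
s_4 = InvRound(s_3, k_1) = 0x1EF2A8
s_5 = InvRound(s_4, k_0) = 0xE291EF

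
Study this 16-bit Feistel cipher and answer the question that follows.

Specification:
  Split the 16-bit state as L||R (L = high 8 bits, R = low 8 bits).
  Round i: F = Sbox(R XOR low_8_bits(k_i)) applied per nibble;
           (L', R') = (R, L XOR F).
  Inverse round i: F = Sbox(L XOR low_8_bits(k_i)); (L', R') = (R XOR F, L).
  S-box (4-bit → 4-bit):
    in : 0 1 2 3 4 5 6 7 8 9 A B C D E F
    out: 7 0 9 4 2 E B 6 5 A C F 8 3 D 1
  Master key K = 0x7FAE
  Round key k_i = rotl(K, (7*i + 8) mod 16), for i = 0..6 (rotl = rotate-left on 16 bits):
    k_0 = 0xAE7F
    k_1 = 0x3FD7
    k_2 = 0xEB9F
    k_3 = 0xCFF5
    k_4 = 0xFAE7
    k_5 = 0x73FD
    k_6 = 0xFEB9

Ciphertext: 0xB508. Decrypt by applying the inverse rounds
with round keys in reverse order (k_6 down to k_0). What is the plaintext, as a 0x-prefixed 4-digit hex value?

0xF048

s_0 = ciphertext = 0xB508
s_1 = InvRound(s_0, k_6) = 0x70B5
s_2 = InvRound(s_1, k_5) = 0xE670
s_3 = InvRound(s_2, k_4) = 0x00E6
s_4 = InvRound(s_3, k_3) = 0xF800
s_5 = InvRound(s_4, k_2) = 0xB6F8
s_6 = InvRound(s_5, k_1) = 0x48B6
s_7 = InvRound(s_6, k_0) = 0xF048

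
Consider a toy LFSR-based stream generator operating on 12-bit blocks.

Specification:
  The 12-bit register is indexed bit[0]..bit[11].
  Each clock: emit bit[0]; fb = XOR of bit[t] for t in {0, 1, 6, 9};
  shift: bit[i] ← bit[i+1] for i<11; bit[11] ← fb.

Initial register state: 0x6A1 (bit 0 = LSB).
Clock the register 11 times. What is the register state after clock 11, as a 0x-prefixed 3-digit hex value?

reg_0 = 0x6A1
clock 1: out=1, reg = 0x350
clock 2: out=0, reg = 0x1A8
clock 3: out=0, reg = 0x0D4
clock 4: out=0, reg = 0x86A
clock 5: out=0, reg = 0x435
clock 6: out=1, reg = 0xA1A
clock 7: out=0, reg = 0x50D
clock 8: out=1, reg = 0xA86
clock 9: out=0, reg = 0x543
clock 10: out=1, reg = 0xAA1
clock 11: out=1, reg = 0x550

0x550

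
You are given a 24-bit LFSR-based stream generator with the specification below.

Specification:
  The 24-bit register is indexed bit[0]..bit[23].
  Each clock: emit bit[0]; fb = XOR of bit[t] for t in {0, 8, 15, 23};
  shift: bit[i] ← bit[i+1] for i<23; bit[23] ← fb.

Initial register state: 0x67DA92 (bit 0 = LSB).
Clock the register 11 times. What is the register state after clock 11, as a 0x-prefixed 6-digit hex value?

reg_0 = 0x67DA92
clock 1: out=0, reg = 0xB3ED49
clock 2: out=1, reg = 0x59F6A4
clock 3: out=0, reg = 0xACFB52
clock 4: out=0, reg = 0xD67DA9
clock 5: out=1, reg = 0xEB3ED4
clock 6: out=0, reg = 0xF59F6A
clock 7: out=0, reg = 0xFACFB5
clock 8: out=1, reg = 0x7D67DA
clock 9: out=0, reg = 0xBEB3ED
clock 10: out=1, reg = 0x5F59F6
clock 11: out=0, reg = 0xAFACFB

0xAFACFB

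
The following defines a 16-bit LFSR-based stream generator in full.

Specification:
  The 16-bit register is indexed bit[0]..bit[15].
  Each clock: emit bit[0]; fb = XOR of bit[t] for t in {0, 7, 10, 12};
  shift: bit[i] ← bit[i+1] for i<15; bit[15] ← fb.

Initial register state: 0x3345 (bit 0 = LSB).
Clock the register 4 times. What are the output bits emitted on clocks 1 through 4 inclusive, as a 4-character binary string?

reg_0 = 0x3345
clock 1: out=1, reg = 0x19A2
clock 2: out=0, reg = 0x0CD1
clock 3: out=1, reg = 0x8668
clock 4: out=0, reg = 0xC334

1010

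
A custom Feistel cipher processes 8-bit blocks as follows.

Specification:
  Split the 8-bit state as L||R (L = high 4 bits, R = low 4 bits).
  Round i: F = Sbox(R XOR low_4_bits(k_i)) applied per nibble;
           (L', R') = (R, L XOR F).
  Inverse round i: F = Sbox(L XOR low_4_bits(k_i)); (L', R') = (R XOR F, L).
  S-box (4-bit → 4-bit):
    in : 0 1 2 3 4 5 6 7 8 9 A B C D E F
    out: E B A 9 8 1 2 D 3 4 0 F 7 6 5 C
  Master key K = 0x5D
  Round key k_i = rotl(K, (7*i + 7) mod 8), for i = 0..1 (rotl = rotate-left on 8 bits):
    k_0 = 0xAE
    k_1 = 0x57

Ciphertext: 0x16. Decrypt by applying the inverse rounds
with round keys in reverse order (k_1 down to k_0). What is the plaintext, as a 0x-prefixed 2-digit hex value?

s_0 = ciphertext = 0x16
s_1 = InvRound(s_0, k_1) = 0x41
s_2 = InvRound(s_1, k_0) = 0x14

0x14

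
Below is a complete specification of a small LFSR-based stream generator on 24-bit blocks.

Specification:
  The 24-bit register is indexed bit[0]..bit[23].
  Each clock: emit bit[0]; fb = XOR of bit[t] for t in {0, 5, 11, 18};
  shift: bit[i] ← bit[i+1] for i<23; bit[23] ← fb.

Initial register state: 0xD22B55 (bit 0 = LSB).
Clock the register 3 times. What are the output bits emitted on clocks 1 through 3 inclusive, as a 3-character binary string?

101

reg_0 = 0xD22B55
clock 1: out=1, reg = 0x6915AA
clock 2: out=0, reg = 0xB48AD5
clock 3: out=1, reg = 0xDA456A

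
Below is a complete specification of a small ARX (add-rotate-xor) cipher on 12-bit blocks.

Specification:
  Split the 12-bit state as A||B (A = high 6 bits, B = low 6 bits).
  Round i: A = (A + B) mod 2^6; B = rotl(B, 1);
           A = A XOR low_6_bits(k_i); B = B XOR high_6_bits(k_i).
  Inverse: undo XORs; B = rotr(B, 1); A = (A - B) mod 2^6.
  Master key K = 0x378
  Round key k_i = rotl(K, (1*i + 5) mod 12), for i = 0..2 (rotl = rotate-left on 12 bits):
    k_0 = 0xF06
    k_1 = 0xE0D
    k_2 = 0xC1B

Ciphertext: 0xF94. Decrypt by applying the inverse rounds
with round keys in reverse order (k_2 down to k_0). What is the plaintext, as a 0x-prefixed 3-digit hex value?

s_0 = ciphertext = 0xF94
s_1 = InvRound(s_0, k_2) = 0x4D2
s_2 = InvRound(s_1, k_1) = 0x255
s_3 = InvRound(s_2, k_0) = 0x6F4

0x6F4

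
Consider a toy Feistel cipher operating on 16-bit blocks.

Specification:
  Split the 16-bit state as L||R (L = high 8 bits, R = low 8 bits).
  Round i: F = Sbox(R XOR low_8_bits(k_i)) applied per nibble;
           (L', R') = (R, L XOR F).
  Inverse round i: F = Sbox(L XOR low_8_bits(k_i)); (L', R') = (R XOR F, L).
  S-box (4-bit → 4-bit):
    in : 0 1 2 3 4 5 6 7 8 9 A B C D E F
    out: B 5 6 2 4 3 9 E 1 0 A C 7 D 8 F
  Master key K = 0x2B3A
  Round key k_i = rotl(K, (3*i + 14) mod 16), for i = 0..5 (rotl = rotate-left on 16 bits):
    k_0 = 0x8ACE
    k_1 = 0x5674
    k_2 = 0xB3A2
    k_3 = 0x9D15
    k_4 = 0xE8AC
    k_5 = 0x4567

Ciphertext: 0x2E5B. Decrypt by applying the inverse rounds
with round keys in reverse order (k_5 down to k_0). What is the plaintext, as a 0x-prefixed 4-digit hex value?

s_0 = ciphertext = 0x2E5B
s_1 = InvRound(s_0, k_5) = 0x1B2E
s_2 = InvRound(s_1, k_4) = 0xE01B
s_3 = InvRound(s_2, k_3) = 0xE8E0
s_4 = InvRound(s_3, k_2) = 0xAAE8
s_5 = InvRound(s_4, k_1) = 0x30AA
s_6 = InvRound(s_5, k_0) = 0x5230

0x5230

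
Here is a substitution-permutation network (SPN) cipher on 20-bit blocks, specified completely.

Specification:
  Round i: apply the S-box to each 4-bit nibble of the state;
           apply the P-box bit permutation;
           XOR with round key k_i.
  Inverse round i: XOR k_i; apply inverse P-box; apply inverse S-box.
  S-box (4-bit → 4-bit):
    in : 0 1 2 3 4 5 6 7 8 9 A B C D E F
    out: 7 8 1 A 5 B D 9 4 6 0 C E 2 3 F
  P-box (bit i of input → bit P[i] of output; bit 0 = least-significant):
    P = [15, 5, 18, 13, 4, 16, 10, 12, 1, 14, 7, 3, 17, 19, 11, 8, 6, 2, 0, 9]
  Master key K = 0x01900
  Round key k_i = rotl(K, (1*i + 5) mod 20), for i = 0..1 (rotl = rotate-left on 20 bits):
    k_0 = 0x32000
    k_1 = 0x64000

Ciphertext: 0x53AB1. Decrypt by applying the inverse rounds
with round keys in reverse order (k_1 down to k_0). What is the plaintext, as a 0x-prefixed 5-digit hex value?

0x4CE21

s_0 = ciphertext = 0x53AB1
s_1 = InvRound(s_0, k_1) = 0xB4953
s_2 = InvRound(s_1, k_0) = 0x4CE21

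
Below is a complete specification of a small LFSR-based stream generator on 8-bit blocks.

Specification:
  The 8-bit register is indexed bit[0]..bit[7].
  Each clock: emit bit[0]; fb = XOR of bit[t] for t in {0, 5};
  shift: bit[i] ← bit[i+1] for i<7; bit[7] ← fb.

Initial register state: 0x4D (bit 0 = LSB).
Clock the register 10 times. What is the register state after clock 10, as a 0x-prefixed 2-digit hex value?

0x3D

reg_0 = 0x4D
clock 1: out=1, reg = 0xA6
clock 2: out=0, reg = 0xD3
clock 3: out=1, reg = 0xE9
clock 4: out=1, reg = 0x74
clock 5: out=0, reg = 0xBA
clock 6: out=0, reg = 0xDD
clock 7: out=1, reg = 0xEE
clock 8: out=0, reg = 0xF7
clock 9: out=1, reg = 0x7B
clock 10: out=1, reg = 0x3D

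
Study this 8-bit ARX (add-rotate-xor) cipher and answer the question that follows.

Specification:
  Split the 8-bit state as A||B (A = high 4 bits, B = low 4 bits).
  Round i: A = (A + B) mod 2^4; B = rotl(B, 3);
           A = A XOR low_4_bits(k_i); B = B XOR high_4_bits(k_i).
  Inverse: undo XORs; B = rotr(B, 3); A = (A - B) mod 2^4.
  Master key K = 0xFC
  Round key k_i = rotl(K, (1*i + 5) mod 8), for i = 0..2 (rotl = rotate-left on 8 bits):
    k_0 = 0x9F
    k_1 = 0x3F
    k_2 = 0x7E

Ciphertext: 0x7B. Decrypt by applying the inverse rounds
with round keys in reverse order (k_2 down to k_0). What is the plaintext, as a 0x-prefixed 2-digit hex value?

0xC9

s_0 = ciphertext = 0x7B
s_1 = InvRound(s_0, k_2) = 0x09
s_2 = InvRound(s_1, k_1) = 0xA5
s_3 = InvRound(s_2, k_0) = 0xC9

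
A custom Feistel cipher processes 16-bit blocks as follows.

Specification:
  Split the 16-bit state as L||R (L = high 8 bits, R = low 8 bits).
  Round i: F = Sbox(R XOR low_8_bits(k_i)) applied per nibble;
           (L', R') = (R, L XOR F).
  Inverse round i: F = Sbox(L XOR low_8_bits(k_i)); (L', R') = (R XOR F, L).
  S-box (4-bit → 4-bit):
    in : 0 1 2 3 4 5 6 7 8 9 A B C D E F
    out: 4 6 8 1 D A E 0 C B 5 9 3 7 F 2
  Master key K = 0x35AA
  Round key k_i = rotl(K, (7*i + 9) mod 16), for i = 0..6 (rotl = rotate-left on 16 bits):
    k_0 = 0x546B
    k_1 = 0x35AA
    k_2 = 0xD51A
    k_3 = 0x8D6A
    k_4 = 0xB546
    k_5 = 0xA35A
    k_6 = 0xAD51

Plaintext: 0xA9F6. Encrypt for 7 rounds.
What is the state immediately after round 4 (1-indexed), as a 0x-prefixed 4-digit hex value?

0x1863

s_0 = plaintext = 0xA9F6
s_1 = Round(s_0, k_0) = 0xF61E
s_2 = Round(s_1, k_1) = 0x1E6B
s_3 = Round(s_2, k_2) = 0x6B18
s_4 = Round(s_3, k_3) = 0x1863
s_5 = Round(s_4, k_4) = 0x6392
s_6 = Round(s_5, k_5) = 0x925F
s_7 = Round(s_6, k_6) = 0x5FDD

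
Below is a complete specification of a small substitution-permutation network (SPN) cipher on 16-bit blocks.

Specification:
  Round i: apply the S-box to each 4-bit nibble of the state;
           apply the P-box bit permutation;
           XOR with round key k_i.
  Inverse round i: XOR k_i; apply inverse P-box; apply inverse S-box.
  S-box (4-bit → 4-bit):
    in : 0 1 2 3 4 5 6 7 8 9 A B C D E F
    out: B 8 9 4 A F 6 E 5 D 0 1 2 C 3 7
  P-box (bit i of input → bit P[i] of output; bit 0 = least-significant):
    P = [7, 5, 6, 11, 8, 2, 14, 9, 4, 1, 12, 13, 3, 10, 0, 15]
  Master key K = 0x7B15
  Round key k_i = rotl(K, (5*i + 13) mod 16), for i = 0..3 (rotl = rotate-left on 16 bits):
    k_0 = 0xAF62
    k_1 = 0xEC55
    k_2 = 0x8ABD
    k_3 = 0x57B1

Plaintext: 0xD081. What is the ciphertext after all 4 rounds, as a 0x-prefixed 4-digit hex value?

0x626D

s_0 = plaintext = 0xD081
s_1 = Round(s_0, k_0) = 0x4671
s_2 = Round(s_1, k_1) = 0x3253
s_3 = Round(s_2, k_2) = 0xE9E8
s_4 = Round(s_3, k_3) = 0x626D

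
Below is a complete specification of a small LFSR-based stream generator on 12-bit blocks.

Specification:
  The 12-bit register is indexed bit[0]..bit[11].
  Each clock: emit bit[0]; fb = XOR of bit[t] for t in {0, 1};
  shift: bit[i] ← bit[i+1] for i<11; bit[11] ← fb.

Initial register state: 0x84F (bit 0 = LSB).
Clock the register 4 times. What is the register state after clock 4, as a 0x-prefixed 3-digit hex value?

reg_0 = 0x84F
clock 1: out=1, reg = 0x427
clock 2: out=1, reg = 0x213
clock 3: out=1, reg = 0x109
clock 4: out=1, reg = 0x884

0x884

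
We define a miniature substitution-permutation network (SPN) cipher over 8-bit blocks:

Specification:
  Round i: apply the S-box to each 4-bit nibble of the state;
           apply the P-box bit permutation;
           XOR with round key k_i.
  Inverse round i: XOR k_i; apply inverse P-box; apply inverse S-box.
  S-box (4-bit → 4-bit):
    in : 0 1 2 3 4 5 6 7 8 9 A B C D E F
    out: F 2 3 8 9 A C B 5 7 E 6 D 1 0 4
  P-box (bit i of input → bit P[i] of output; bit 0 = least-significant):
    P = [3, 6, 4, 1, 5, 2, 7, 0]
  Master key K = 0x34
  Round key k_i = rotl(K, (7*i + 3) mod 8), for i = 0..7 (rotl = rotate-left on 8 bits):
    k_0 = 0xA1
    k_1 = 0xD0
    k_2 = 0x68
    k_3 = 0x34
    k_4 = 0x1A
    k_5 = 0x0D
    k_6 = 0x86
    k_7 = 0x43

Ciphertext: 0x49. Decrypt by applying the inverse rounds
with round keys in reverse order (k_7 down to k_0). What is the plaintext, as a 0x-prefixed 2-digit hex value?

s_0 = ciphertext = 0x49
s_1 = InvRound(s_0, k_7) = 0xE4
s_2 = InvRound(s_1, k_6) = 0xD5
s_3 = InvRound(s_2, k_5) = 0xF9
s_4 = InvRound(s_3, k_4) = 0xC5
s_5 = InvRound(s_4, k_3) = 0xCB
s_6 = InvRound(s_5, k_2) = 0xC3
s_7 = InvRound(s_6, k_1) = 0x36
s_8 = InvRound(s_7, k_0) = 0xA6

0xA6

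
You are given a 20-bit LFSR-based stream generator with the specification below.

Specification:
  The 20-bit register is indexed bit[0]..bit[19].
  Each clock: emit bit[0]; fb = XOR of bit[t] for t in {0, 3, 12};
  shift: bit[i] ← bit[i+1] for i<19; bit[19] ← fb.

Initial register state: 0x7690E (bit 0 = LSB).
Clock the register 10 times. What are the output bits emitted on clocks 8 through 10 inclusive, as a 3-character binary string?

010

reg_0 = 0x7690E
clock 1: out=0, reg = 0xBB487
clock 2: out=1, reg = 0x5DA43
clock 3: out=1, reg = 0x2ED21
clock 4: out=1, reg = 0x97690
clock 5: out=0, reg = 0xCBB48
clock 6: out=0, reg = 0x65DA4
clock 7: out=0, reg = 0xB2ED2
clock 8: out=0, reg = 0x59769
clock 9: out=1, reg = 0xACBB4
clock 10: out=0, reg = 0x565DA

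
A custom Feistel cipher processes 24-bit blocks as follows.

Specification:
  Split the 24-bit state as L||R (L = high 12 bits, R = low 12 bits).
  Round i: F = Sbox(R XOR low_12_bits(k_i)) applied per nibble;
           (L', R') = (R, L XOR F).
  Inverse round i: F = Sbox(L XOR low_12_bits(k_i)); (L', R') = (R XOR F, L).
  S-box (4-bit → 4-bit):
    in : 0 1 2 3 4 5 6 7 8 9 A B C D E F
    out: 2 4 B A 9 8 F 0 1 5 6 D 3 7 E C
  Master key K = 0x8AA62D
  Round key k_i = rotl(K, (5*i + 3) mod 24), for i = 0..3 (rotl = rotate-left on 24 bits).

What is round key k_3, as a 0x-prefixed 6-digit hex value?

0xB62A98

K = 0x8AA62D
k_0 = rotl(K, (5*0+3) mod 24) = rotl(K, 3) = 0x55316C
k_1 = rotl(K, (5*1+3) mod 24) = rotl(K, 8) = 0xA62D8A
k_2 = rotl(K, (5*2+3) mod 24) = rotl(K, 13) = 0xC5B154
k_3 = rotl(K, (5*3+3) mod 24) = rotl(K, 18) = 0xB62A98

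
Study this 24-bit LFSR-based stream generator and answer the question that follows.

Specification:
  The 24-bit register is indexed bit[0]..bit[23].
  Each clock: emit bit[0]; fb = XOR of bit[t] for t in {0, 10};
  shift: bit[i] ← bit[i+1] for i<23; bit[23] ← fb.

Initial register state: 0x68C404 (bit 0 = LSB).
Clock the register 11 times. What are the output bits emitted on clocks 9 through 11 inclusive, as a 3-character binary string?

001

reg_0 = 0x68C404
clock 1: out=0, reg = 0xB46202
clock 2: out=0, reg = 0x5A3101
clock 3: out=1, reg = 0xAD1880
clock 4: out=0, reg = 0x568C40
clock 5: out=0, reg = 0xAB4620
clock 6: out=0, reg = 0xD5A310
clock 7: out=0, reg = 0x6AD188
clock 8: out=0, reg = 0x3568C4
clock 9: out=0, reg = 0x1AB462
clock 10: out=0, reg = 0x8D5A31
clock 11: out=1, reg = 0xC6AD18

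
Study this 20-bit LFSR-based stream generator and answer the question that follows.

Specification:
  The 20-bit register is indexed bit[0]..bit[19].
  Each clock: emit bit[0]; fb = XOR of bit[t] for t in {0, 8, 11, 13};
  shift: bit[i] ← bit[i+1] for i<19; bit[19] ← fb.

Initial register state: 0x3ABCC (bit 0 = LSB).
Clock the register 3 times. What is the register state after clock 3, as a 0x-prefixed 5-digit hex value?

reg_0 = 0x3ABCC
clock 1: out=0, reg = 0x9D5E6
clock 2: out=0, reg = 0xCEAF3
clock 3: out=1, reg = 0xE7579

0xE7579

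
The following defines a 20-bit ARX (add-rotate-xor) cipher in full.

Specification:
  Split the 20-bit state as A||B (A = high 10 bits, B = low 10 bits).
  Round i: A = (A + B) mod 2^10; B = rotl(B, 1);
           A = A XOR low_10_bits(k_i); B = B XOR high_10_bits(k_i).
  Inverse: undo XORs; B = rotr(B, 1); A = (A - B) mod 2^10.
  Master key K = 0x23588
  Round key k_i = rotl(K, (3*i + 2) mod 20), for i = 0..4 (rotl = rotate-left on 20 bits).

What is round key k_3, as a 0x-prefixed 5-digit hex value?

0xC411A

K = 0x23588
k_0 = rotl(K, (3*0+2) mod 20) = rotl(K, 2) = 0x8D620
k_1 = rotl(K, (3*1+2) mod 20) = rotl(K, 5) = 0x6B104
k_2 = rotl(K, (3*2+2) mod 20) = rotl(K, 8) = 0x58823
k_3 = rotl(K, (3*3+2) mod 20) = rotl(K, 11) = 0xC411A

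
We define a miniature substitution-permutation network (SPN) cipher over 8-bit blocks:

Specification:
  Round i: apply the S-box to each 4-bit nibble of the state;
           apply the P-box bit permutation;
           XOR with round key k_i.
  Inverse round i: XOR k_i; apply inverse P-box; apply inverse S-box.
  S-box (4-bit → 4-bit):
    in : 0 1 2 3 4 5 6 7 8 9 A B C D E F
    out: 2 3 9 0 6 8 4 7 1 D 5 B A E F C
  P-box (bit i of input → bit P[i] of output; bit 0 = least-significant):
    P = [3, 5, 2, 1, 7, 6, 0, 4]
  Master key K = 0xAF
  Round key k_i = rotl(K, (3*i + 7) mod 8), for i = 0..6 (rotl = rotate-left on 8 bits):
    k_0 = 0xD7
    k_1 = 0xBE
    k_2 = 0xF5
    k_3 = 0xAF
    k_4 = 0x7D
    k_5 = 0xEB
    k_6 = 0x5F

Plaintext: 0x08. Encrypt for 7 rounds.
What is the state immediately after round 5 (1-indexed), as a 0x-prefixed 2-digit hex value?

s_0 = plaintext = 0x08
s_1 = Round(s_0, k_0) = 0x9F
s_2 = Round(s_1, k_1) = 0x29
s_3 = Round(s_2, k_2) = 0x6B
s_4 = Round(s_3, k_3) = 0x84
s_5 = Round(s_4, k_4) = 0xD9
s_6 = Round(s_5, k_5) = 0xB4
s_7 = Round(s_6, k_6) = 0xAB

0xD9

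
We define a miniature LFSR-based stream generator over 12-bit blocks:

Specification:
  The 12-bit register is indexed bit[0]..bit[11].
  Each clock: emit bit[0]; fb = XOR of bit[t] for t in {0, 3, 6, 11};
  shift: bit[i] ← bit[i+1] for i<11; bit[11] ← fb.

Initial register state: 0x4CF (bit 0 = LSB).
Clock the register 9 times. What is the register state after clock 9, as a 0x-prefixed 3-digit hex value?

reg_0 = 0x4CF
clock 1: out=1, reg = 0xA67
clock 2: out=1, reg = 0xD33
clock 3: out=1, reg = 0x699
clock 4: out=1, reg = 0x34C
clock 5: out=0, reg = 0x1A6
clock 6: out=0, reg = 0x0D3
clock 7: out=1, reg = 0x069
clock 8: out=1, reg = 0x834
clock 9: out=0, reg = 0xC1A

0xC1A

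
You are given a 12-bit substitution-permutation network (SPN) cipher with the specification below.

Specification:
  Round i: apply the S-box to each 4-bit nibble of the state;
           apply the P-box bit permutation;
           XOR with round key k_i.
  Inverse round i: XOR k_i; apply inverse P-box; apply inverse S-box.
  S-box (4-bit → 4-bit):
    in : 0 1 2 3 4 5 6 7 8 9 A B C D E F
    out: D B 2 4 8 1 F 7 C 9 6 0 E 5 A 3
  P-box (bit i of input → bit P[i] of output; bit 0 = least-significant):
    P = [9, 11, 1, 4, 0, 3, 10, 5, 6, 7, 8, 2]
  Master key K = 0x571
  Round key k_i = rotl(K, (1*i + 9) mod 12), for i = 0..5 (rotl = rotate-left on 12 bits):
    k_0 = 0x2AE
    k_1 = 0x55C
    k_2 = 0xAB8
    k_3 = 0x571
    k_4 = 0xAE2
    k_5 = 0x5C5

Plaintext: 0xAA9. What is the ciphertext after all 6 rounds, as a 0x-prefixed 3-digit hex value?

s_0 = plaintext = 0xAA9
s_1 = Round(s_0, k_0) = 0x536
s_2 = Round(s_1, k_1) = 0xB0E
s_3 = Round(s_2, k_2) = 0x689
s_4 = Round(s_3, k_3) = 0x285
s_5 = Round(s_4, k_4) = 0xC42
s_6 = Round(s_5, k_5) = 0xC61

0xC61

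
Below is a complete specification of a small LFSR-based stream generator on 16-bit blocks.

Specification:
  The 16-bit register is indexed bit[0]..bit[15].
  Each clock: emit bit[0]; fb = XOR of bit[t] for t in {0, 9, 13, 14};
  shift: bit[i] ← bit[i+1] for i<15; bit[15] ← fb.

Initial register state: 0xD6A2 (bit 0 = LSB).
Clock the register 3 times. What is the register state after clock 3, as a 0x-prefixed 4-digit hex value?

0x9AD4

reg_0 = 0xD6A2
clock 1: out=0, reg = 0x6B51
clock 2: out=1, reg = 0x35A8
clock 3: out=0, reg = 0x9AD4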